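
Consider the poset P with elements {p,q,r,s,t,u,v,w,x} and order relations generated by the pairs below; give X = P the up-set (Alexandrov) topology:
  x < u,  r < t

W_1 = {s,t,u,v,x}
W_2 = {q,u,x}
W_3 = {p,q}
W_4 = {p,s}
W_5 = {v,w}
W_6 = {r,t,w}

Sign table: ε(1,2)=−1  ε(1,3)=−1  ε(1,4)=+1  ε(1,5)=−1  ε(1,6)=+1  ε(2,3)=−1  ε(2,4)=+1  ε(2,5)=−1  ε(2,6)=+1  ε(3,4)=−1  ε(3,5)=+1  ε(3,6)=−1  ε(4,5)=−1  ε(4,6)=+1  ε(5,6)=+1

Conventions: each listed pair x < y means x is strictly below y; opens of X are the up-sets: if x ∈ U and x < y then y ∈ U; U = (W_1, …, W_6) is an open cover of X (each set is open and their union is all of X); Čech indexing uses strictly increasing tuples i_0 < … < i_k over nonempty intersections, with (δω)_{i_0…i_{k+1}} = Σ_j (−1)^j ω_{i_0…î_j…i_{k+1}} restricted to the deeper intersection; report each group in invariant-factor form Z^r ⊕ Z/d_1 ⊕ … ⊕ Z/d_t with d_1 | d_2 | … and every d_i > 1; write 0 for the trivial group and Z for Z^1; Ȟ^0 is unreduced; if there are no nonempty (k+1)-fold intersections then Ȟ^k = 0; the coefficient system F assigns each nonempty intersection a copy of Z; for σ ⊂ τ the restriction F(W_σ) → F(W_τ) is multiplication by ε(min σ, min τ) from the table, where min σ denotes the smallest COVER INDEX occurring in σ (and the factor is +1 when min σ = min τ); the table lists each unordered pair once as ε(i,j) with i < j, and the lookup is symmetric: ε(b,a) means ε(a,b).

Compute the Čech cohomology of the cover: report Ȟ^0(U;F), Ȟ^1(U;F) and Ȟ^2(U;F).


nonempty overlaps:
  W12={u,x} W14={s} W15={v} W16={t} W23={q} W34={p} W56={w}
C dims 6,7; δ0: rk 6, SNF 1^5·2
degree 0: 6−6−0 = 0 → Ȟ^0 ≅ 0
degree 1: 7−0−6 = 1 plus torsion [2] → Ȟ^1 ≅ Z ⊕ Z/2
degree 2: 0−0−0 = 0 → Ȟ^2 ≅ 0

Ȟ^0 = 0, Ȟ^1 = Z ⊕ Z/2, Ȟ^2 = 0


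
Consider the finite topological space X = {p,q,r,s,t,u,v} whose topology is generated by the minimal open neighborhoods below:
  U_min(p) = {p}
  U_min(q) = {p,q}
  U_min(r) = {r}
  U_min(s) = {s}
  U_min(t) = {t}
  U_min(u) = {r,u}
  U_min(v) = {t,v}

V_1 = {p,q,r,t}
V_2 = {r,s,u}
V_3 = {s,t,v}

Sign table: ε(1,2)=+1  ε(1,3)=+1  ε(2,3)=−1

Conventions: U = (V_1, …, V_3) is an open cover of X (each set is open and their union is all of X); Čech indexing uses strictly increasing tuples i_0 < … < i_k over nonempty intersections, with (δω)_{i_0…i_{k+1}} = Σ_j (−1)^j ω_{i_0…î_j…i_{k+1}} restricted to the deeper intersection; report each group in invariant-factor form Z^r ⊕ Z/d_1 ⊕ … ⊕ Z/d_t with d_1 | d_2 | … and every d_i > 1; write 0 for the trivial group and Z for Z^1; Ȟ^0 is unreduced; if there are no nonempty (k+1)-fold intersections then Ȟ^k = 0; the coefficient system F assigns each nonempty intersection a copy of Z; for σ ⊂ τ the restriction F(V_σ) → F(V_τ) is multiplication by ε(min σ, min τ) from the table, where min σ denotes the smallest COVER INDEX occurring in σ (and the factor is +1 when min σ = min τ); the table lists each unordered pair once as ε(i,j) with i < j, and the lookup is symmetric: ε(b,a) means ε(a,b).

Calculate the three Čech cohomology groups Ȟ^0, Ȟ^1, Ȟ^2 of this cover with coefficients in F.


intersection data:
  V12={r} V13={t} V23={s}
C dims 3,3; δ0: rk 3, SNF 1^2·2
Ȟ^0 = (3 − 3) − 0 = 0, so Ȟ^0 ≅ 0
Ȟ^1 = (3 − 0) − 3 = 0 plus torsion [2], so Ȟ^1 ≅ Z/2
Ȟ^2 = (0 − 0) − 0 = 0, so Ȟ^2 ≅ 0

Ȟ^0 ≅ 0,  Ȟ^1 ≅ Z/2,  Ȟ^2 ≅ 0


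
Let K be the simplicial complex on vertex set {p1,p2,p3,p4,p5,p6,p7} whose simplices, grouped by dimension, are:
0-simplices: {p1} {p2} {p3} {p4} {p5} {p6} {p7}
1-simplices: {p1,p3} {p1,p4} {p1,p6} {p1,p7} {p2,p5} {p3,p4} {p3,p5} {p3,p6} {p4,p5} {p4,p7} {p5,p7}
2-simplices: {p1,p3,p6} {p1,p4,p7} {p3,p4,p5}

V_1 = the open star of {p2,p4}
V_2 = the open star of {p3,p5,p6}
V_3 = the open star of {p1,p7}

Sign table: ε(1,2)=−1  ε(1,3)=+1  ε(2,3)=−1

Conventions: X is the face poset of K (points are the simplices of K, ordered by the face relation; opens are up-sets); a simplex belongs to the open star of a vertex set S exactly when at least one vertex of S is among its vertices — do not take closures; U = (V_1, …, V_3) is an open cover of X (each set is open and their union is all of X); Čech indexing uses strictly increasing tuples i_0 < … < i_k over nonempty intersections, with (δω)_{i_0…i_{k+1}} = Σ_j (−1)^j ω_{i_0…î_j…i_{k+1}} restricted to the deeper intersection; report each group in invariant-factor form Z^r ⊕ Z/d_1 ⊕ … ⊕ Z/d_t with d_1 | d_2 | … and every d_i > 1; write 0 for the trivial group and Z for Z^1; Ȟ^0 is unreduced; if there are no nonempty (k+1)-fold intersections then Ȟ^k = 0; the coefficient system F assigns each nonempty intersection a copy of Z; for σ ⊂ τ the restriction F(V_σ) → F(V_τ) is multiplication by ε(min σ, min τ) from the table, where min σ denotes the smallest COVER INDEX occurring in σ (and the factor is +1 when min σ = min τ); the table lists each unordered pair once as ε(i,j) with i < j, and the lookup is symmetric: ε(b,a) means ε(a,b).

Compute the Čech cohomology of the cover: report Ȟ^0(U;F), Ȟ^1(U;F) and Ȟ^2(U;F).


Ȟ^0 = Z; Ȟ^1 = Z; Ȟ^2 = 0

nonempty overlaps:
  V1={{p2},{p4},{p1,p4},{p2,p5},{p3,p4},{p4,p5},{p4,p7},{p1,p4,p7},{p3,p4,p5}} V2={{p3},{p5},{p6},{p1,p3},{p1,p6},{p2,p5},{p3,p4},{p3,p5},{p3,p6},{p4,p5},{p5,p7},{p1,p3,p6},{p3,p4,p5}} V3={{p1},{p7},{p1,p3},{p1,p4},{p1,p6},{p1,p7},{p4,p7},{p5,p7},{p1,p3,p6},{p1,p4,p7}}
  V12={{p2,p5},{p3,p4},{p4,p5},{p3,p4,p5}} V13={{p1,p4},{p4,p7},{p1,p4,p7}} V23={{p1,p3},{p1,p6},{p5,p7},{p1,p3,p6}}
C dims 3,3; δ0: rk 2, SNF 1^2
degree 0: 3−2−0 = 1 → Ȟ^0 ≅ Z
degree 1: 3−0−2 = 1 → Ȟ^1 ≅ Z
degree 2: 0−0−0 = 0 → Ȟ^2 ≅ 0


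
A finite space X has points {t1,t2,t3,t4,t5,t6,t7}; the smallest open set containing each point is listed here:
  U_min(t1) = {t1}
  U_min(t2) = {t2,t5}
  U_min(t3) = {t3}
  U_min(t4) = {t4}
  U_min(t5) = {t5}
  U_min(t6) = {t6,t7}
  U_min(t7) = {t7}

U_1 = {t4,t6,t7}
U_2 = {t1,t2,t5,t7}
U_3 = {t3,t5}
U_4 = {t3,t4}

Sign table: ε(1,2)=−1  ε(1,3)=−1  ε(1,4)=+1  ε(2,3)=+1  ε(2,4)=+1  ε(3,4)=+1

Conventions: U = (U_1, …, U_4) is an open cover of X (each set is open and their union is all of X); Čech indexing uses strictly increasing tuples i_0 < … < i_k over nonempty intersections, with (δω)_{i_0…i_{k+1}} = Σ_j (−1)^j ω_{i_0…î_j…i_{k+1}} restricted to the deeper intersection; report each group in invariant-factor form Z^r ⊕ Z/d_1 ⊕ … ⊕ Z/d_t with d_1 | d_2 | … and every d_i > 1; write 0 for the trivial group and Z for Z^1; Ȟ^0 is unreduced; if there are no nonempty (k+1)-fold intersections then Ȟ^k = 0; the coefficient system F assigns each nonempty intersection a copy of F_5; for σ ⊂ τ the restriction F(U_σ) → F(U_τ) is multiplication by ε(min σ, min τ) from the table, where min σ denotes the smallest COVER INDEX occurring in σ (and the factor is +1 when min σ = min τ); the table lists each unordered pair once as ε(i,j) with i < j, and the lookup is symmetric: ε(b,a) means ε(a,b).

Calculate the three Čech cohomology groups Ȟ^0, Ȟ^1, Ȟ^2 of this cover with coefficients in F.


Ȟ^0(U;F) ≅ 0; Ȟ^1(U;F) ≅ 0; Ȟ^2(U;F) ≅ 0

nonempty overlaps:
  U12={t7} U14={t4} U23={t5} U34={t3}
C dims 4,4; δ0: rk_F5 4
degree 0: 4−4−0 = 0 → Ȟ^0 ≅ 0
degree 1: 4−0−4 = 0 → Ȟ^1 ≅ 0
degree 2: 0−0−0 = 0 → Ȟ^2 ≅ 0


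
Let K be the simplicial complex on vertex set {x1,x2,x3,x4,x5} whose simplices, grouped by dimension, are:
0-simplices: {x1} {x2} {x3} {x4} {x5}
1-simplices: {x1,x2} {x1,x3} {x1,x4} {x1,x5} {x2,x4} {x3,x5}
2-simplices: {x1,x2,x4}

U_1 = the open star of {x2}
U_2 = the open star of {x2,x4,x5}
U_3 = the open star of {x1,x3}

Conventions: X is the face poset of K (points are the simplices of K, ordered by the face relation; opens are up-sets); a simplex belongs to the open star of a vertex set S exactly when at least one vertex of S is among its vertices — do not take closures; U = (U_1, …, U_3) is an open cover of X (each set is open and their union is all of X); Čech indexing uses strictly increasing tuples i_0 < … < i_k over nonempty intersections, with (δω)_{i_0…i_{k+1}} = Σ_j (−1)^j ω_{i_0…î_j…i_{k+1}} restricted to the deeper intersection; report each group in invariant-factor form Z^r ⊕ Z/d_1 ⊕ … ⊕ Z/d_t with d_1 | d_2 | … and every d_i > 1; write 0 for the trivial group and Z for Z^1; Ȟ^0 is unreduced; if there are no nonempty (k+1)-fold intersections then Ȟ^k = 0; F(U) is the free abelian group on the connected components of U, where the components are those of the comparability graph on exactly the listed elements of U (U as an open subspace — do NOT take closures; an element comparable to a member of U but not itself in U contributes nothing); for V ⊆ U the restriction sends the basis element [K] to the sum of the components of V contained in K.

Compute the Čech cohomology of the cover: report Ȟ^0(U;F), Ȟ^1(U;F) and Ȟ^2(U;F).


Ȟ^0(U;F) ≅ Z,  Ȟ^1(U;F) ≅ Z,  Ȟ^2(U;F) ≅ 0

nerve of the cover:
  U1={{x2},{x1,x2},{x2,x4},{x1,x2,x4}} U2={{x2},{x4},{x5},{x1,x2},{x1,x4},{x1,x5},{x2,x4},{x3,x5},{x1,x2,x4}} U3={{x1},{x3},{x1,x2},{x1,x3},{x1,x4},{x1,x5},{x3,x5},{x1,x2,x4}}
  U12={{x2},{x1,x2},{x2,x4},{x1,x2,x4}} U13={{x1,x2},{x1,x2,x4}} U23={{x1,x2},{x1,x4},{x1,x5},{x3,x5},{x1,x2,x4}}
  U123={{x1,x2},{x1,x2,x4}}
components per intersection:
  U1: {{x2},{x1,x2},{x2,x4},{x1,x2,x4}}
  U2: {{x2},{x4},{x1,x2},{x1,x4},{x2,x4},{x1,x2,x4}} {{x5},{x1,x5},{x3,x5}}
  U3: {{x1},{x3},{x1,x2},{x1,x3},{x1,x4},{x1,x5},{x3,x5},{x1,x2,x4}}
  U12: {{x2},{x1,x2},{x2,x4},{x1,x2,x4}}
  U13: {{x1,x2},{x1,x2,x4}}
  U23: {{x1,x2},{x1,x4},{x1,x2,x4}} {{x1,x5}} {{x3,x5}}
  U123: {{x1,x2},{x1,x2,x4}}
C dims 4,5,1; δ0: rk 3, SNF 1^3; δ1: rk 1, SNF 1^1
Ȟ^0 = (4 − 3) − 0 = 1, so Ȟ^0 ≅ Z
Ȟ^1 = (5 − 1) − 3 = 1, so Ȟ^1 ≅ Z
Ȟ^2 = (1 − 0) − 1 = 0, so Ȟ^2 ≅ 0


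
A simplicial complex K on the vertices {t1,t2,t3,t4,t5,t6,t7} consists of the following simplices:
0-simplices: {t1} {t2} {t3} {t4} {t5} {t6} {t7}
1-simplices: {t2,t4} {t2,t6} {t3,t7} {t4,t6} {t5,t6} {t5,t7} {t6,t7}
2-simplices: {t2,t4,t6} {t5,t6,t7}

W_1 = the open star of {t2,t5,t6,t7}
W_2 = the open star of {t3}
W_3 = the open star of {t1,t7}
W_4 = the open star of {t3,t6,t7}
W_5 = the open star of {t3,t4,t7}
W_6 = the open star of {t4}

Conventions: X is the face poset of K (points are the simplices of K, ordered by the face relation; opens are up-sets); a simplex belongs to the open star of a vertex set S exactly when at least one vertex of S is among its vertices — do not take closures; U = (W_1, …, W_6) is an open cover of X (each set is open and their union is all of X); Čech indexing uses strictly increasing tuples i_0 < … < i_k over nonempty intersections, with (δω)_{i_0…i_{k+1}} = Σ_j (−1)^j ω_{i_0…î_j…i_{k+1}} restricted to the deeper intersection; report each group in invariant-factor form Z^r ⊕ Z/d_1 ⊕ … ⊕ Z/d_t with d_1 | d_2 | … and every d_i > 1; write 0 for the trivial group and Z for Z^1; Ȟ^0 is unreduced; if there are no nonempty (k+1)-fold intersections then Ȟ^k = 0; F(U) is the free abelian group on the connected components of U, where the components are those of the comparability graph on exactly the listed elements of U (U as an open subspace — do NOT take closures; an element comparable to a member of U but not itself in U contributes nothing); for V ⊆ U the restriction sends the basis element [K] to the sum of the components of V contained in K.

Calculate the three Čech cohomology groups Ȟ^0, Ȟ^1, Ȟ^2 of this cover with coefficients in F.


nerve simplices:
  W1={{t2},{t5},{t6},{t7},{t2,t4},{t2,t6},{t3,t7},{t4,t6},{t5,t6},{t5,t7},{t6,t7},{t2,t4,t6},{t5,t6,t7}} W2={{t3},{t3,t7}} W3={{t1},{t7},{t3,t7},{t5,t7},{t6,t7},{t5,t6,t7}} W4={{t3},{t6},{t7},{t2,t6},{t3,t7},{t4,t6},{t5,t6},{t5,t7},{t6,t7},{t2,t4,t6},{t5,t6,t7}} W5={{t3},{t4},{t7},{t2,t4},{t3,t7},{t4,t6},{t5,t7},{t6,t7},{t2,t4,t6},{t5,t6,t7}} W6={{t4},{t2,t4},{t4,t6},{t2,t4,t6}}
  W12={{t3,t7}} W13={{t7},{t3,t7},{t5,t7},{t6,t7},{t5,t6,t7}} W14={{t6},{t7},{t2,t6},{t3,t7},{t4,t6},{t5,t6},{t5,t7},{t6,t7},{t2,t4,t6},{t5,t6,t7}} W15={{t7},{t2,t4},{t3,t7},{t4,t6},{t5,t7},{t6,t7},{t2,t4,t6},{t5,t6,t7}} W16={{t2,t4},{t4,t6},{t2,t4,t6}} W23={{t3,t7}} W24={{t3},{t3,t7}} W25={{t3},{t3,t7}} W34={{t7},{t3,t7},{t5,t7},{t6,t7},{t5,t6,t7}} W35={{t7},{t3,t7},{t5,t7},{t6,t7},{t5,t6,t7}} W45={{t3},{t7},{t3,t7},{t4,t6},{t5,t7},{t6,t7},{t2,t4,t6},{t5,t6,t7}} W46={{t4,t6},{t2,t4,t6}} W56={{t4},{t2,t4},{t4,t6},{t2,t4,t6}}
  W123={{t3,t7}} W124={{t3,t7}} W125={{t3,t7}} W134={{t7},{t3,t7},{t5,t7},{t6,t7},{t5,t6,t7}} W135={{t7},{t3,t7},{t5,t7},{t6,t7},{t5,t6,t7}} W145={{t7},{t3,t7},{t4,t6},{t5,t7},{t6,t7},{t2,t4,t6},{t5,t6,t7}} W146={{t4,t6},{t2,t4,t6}} W156={{t2,t4},{t4,t6},{t2,t4,t6}} W234={{t3,t7}} W235={{t3,t7}} W245={{t3},{t3,t7}} W345={{t7},{t3,t7},{t5,t7},{t6,t7},{t5,t6,t7}} W456={{t4,t6},{t2,t4,t6}}
  W1234={{t3,t7}} W1235={{t3,t7}} W1245={{t3,t7}} W1345={{t7},{t3,t7},{t5,t7},{t6,t7},{t5,t6,t7}} W1456={{t4,t6},{t2,t4,t6}} W2345={{t3,t7}}
  W12345={{t3,t7}}
components per intersection:
  W1: {{t2},{t5},{t6},{t7},{t2,t4},{t2,t6},{t3,t7},{t4,t6},{t5,t6},{t5,t7},{t6,t7},{t2,t4,t6},{t5,t6,t7}}
  W2: {{t3},{t3,t7}}
  W3: {{t1}} {{t7},{t3,t7},{t5,t7},{t6,t7},{t5,t6,t7}}
  W4: {{t3},{t6},{t7},{t2,t6},{t3,t7},{t4,t6},{t5,t6},{t5,t7},{t6,t7},{t2,t4,t6},{t5,t6,t7}}
  W5: {{t3},{t7},{t3,t7},{t5,t7},{t6,t7},{t5,t6,t7}} {{t4},{t2,t4},{t4,t6},{t2,t4,t6}}
  W6: {{t4},{t2,t4},{t4,t6},{t2,t4,t6}}
  W12: {{t3,t7}}
  W13: {{t7},{t3,t7},{t5,t7},{t6,t7},{t5,t6,t7}}
  W14: {{t6},{t7},{t2,t6},{t3,t7},{t4,t6},{t5,t6},{t5,t7},{t6,t7},{t2,t4,t6},{t5,t6,t7}}
  W15: {{t7},{t3,t7},{t5,t7},{t6,t7},{t5,t6,t7}} {{t2,t4},{t4,t6},{t2,t4,t6}}
  W16: {{t2,t4},{t4,t6},{t2,t4,t6}}
  W23: {{t3,t7}}
  W24: {{t3},{t3,t7}}
  W25: {{t3},{t3,t7}}
  W34: {{t7},{t3,t7},{t5,t7},{t6,t7},{t5,t6,t7}}
  W35: {{t7},{t3,t7},{t5,t7},{t6,t7},{t5,t6,t7}}
  W45: {{t3},{t7},{t3,t7},{t5,t7},{t6,t7},{t5,t6,t7}} {{t4,t6},{t2,t4,t6}}
  W46: {{t4,t6},{t2,t4,t6}}
  W56: {{t4},{t2,t4},{t4,t6},{t2,t4,t6}}
  W123: {{t3,t7}}
  W124: {{t3,t7}}
  W125: {{t3,t7}}
  W134: {{t7},{t3,t7},{t5,t7},{t6,t7},{t5,t6,t7}}
  W135: {{t7},{t3,t7},{t5,t7},{t6,t7},{t5,t6,t7}}
  W145: {{t7},{t3,t7},{t5,t7},{t6,t7},{t5,t6,t7}} {{t4,t6},{t2,t4,t6}}
  W146: {{t4,t6},{t2,t4,t6}}
  W156: {{t2,t4},{t4,t6},{t2,t4,t6}}
  W234: {{t3,t7}}
  W235: {{t3,t7}}
  W245: {{t3},{t3,t7}}
  W345: {{t7},{t3,t7},{t5,t7},{t6,t7},{t5,t6,t7}}
  W456: {{t4,t6},{t2,t4,t6}}
  W1234: {{t3,t7}}
  W1235: {{t3,t7}}
  W1245: {{t3,t7}}
  W1345: {{t7},{t3,t7},{t5,t7},{t6,t7},{t5,t6,t7}}
  W1456: {{t4,t6},{t2,t4,t6}}
  W2345: {{t3,t7}}
  W12345: {{t3,t7}}
C dims 8,15,14,6; δ0: rk 6, SNF 1^6; δ1: rk 9, SNF 1^9; δ2: rk 5, SNF 1^5
degree 0: 8−6−0 = 2 → Ȟ^0 ≅ Z^2
degree 1: 15−9−6 = 0 → Ȟ^1 ≅ 0
degree 2: 14−5−9 = 0 → Ȟ^2 ≅ 0

Ȟ^0(U;F) ≅ Z^2; Ȟ^1(U;F) ≅ 0; Ȟ^2(U;F) ≅ 0


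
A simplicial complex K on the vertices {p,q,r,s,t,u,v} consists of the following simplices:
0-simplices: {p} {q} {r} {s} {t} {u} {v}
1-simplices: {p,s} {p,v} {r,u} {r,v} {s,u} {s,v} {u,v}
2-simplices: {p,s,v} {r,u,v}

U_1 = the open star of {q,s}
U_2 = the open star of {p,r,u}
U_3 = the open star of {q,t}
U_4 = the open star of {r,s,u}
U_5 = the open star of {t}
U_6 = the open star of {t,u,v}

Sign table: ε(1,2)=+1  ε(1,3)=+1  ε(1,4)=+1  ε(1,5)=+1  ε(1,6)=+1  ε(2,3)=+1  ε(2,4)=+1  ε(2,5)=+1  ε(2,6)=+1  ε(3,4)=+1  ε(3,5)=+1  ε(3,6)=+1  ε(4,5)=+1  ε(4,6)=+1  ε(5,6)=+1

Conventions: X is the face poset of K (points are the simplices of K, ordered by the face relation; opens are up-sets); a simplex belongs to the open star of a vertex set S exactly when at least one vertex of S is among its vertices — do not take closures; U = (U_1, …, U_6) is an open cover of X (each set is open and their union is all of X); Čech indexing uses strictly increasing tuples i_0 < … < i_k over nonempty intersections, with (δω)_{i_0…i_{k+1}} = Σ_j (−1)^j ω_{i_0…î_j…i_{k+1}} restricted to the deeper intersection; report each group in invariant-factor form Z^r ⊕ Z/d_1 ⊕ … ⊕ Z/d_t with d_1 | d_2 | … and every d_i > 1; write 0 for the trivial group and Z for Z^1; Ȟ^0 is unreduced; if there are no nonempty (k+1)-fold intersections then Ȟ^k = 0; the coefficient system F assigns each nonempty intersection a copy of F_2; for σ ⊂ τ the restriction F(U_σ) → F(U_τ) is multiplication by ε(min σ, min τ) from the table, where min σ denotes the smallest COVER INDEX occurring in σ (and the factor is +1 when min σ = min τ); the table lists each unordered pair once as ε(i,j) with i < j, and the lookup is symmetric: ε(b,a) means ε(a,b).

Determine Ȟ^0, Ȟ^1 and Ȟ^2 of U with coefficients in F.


Ȟ^0 = Z/2,  Ȟ^1 = Z/2,  Ȟ^2 = 0

cover nerve:
  U1={{q},{s},{p,s},{s,u},{s,v},{p,s,v}} U2={{p},{r},{u},{p,s},{p,v},{r,u},{r,v},{s,u},{u,v},{p,s,v},{r,u,v}} U3={{q},{t}} U4={{r},{s},{u},{p,s},{r,u},{r,v},{s,u},{s,v},{u,v},{p,s,v},{r,u,v}} U5={{t}} U6={{t},{u},{v},{p,v},{r,u},{r,v},{s,u},{s,v},{u,v},{p,s,v},{r,u,v}}
  U12={{p,s},{s,u},{p,s,v}} U13={{q}} U14={{s},{p,s},{s,u},{s,v},{p,s,v}} U16={{s,u},{s,v},{p,s,v}} U24={{r},{u},{p,s},{r,u},{r,v},{s,u},{u,v},{p,s,v},{r,u,v}} U26={{u},{p,v},{r,u},{r,v},{s,u},{u,v},{p,s,v},{r,u,v}} U35={{t}} U36={{t}} U46={{u},{r,u},{r,v},{s,u},{s,v},{u,v},{p,s,v},{r,u,v}} U56={{t}}
  U124={{p,s},{s,u},{p,s,v}} U126={{s,u},{p,s,v}} U146={{s,u},{s,v},{p,s,v}} U246={{u},{r,u},{r,v},{s,u},{u,v},{p,s,v},{r,u,v}} U356={{t}}
  U1246={{s,u},{p,s,v}}
C dims 6,10,5,1; δ0: rk_F2 5; δ1: rk_F2 4; δ2: rk_F2 1
Ȟ^0: (6−5)−0=1 ⇒ Z/2
Ȟ^1: (10−4)−5=1 ⇒ Z/2
Ȟ^2: (5−1)−4=0 ⇒ 0


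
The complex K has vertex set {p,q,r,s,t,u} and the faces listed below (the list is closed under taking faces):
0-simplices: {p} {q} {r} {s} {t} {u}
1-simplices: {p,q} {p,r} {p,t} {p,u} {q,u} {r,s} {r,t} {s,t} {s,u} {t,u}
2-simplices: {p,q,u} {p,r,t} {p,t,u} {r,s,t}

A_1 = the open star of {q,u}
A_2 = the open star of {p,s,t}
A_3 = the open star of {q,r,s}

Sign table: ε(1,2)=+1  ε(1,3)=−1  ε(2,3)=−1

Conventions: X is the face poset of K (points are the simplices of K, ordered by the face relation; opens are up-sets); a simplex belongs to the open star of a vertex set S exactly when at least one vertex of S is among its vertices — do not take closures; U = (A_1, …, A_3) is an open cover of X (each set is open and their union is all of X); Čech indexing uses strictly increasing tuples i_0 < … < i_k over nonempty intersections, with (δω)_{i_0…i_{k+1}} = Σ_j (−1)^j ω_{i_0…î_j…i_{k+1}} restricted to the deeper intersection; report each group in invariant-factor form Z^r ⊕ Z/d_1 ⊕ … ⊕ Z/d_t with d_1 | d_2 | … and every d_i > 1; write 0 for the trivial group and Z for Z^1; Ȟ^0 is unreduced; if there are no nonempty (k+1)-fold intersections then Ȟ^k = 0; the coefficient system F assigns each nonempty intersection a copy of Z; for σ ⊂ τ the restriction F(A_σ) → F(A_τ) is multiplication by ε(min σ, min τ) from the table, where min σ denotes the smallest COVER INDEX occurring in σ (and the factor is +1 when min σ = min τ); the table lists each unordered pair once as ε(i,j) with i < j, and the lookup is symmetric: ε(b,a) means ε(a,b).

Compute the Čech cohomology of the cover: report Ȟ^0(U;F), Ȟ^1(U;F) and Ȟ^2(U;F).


Ȟ^0 ≅ Z, Ȟ^1 ≅ 0 and Ȟ^2 ≅ 0

cover nerve:
  A1={{q},{u},{p,q},{p,u},{q,u},{s,u},{t,u},{p,q,u},{p,t,u}} A2={{p},{s},{t},{p,q},{p,r},{p,t},{p,u},{r,s},{r,t},{s,t},{s,u},{t,u},{p,q,u},{p,r,t},{p,t,u},{r,s,t}} A3={{q},{r},{s},{p,q},{p,r},{q,u},{r,s},{r,t},{s,t},{s,u},{p,q,u},{p,r,t},{r,s,t}}
  A12={{p,q},{p,u},{s,u},{t,u},{p,q,u},{p,t,u}} A13={{q},{p,q},{q,u},{s,u},{p,q,u}} A23={{s},{p,q},{p,r},{r,s},{r,t},{s,t},{s,u},{p,q,u},{p,r,t},{r,s,t}}
  A123={{p,q},{s,u},{p,q,u}}
C dims 3,3,1; δ0: rk 2, SNF 1^2; δ1: rk 1, SNF 1^1
Ȟ^0: (3−2)−0=1 ⇒ Z
Ȟ^1: (3−1)−2=0 ⇒ 0
Ȟ^2: (1−0)−1=0 ⇒ 0


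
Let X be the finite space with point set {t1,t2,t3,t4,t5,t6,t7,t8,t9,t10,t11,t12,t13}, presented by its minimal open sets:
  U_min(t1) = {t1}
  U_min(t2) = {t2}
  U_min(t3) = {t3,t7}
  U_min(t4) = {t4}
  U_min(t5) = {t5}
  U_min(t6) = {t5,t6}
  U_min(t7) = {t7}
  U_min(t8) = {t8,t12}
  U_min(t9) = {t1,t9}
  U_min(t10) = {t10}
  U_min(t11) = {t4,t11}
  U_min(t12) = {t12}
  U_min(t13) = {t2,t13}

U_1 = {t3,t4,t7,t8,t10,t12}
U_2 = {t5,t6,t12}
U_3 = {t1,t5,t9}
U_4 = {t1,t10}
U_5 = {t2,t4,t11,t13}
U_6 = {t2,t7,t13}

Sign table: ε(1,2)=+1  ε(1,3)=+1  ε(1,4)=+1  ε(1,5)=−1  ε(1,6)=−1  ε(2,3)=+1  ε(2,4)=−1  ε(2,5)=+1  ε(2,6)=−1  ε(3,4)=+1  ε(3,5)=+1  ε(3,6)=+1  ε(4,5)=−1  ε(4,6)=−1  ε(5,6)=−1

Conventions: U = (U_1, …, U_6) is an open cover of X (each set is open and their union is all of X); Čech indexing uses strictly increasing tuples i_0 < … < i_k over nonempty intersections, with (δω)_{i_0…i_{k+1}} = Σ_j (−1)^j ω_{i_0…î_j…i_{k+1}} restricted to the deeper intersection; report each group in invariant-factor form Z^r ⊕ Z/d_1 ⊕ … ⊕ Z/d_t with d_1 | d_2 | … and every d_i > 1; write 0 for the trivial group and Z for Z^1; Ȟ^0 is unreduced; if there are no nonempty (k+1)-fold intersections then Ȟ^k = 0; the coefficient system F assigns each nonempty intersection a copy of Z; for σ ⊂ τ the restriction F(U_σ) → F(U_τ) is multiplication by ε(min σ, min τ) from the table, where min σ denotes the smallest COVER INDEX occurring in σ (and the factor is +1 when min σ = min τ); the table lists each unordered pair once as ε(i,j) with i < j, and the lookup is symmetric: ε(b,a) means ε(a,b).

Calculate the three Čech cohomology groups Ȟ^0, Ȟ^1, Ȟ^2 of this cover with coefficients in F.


Ȟ^0 = 0,  Ȟ^1 = Z ⊕ Z/2,  Ȟ^2 = 0

cover nerve:
  U12={t12} U14={t10} U15={t4} U16={t7} U23={t5} U34={t1} U56={t2,t13}
C dims 6,7; δ0: rk 6, SNF 1^5·2
Ȟ^0: (6−6)−0=0 ⇒ 0
Ȟ^1: (7−0)−6=1 plus torsion [2] ⇒ Z ⊕ Z/2
Ȟ^2: (0−0)−0=0 ⇒ 0


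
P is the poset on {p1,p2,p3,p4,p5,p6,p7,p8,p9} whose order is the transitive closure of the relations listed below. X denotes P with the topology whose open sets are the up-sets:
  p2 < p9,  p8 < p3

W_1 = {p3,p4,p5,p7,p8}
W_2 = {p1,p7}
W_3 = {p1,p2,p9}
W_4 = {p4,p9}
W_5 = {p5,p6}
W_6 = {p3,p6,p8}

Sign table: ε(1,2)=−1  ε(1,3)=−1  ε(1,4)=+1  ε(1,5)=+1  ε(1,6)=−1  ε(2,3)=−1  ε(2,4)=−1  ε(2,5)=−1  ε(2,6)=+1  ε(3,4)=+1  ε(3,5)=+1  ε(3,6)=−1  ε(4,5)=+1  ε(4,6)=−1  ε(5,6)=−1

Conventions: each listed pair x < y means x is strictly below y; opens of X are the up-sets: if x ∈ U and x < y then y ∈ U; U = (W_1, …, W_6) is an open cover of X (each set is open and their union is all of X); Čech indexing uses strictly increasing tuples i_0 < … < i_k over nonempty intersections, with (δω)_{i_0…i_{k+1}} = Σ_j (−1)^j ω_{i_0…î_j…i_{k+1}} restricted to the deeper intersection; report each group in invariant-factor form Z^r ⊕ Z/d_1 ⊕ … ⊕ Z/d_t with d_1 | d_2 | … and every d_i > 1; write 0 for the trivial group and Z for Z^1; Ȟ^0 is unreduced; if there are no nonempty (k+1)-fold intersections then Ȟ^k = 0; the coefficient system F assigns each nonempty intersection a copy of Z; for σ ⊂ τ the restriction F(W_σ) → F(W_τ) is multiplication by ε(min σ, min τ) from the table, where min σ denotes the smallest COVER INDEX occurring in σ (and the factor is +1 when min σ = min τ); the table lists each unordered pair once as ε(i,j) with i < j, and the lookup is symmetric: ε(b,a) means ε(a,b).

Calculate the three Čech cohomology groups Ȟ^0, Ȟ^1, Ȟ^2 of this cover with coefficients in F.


Ȟ^0 = Z; Ȟ^1 = Z^2; Ȟ^2 = 0

nonempty intersections:
  W12={p7} W14={p4} W15={p5} W16={p3,p8} W23={p1} W34={p9} W56={p6}
C dims 6,7; δ0: rk 5, SNF 1^5
Ȟ^0: (6−5)−0=1 ⇒ Z
Ȟ^1: (7−0)−5=2 ⇒ Z^2
Ȟ^2: (0−0)−0=0 ⇒ 0


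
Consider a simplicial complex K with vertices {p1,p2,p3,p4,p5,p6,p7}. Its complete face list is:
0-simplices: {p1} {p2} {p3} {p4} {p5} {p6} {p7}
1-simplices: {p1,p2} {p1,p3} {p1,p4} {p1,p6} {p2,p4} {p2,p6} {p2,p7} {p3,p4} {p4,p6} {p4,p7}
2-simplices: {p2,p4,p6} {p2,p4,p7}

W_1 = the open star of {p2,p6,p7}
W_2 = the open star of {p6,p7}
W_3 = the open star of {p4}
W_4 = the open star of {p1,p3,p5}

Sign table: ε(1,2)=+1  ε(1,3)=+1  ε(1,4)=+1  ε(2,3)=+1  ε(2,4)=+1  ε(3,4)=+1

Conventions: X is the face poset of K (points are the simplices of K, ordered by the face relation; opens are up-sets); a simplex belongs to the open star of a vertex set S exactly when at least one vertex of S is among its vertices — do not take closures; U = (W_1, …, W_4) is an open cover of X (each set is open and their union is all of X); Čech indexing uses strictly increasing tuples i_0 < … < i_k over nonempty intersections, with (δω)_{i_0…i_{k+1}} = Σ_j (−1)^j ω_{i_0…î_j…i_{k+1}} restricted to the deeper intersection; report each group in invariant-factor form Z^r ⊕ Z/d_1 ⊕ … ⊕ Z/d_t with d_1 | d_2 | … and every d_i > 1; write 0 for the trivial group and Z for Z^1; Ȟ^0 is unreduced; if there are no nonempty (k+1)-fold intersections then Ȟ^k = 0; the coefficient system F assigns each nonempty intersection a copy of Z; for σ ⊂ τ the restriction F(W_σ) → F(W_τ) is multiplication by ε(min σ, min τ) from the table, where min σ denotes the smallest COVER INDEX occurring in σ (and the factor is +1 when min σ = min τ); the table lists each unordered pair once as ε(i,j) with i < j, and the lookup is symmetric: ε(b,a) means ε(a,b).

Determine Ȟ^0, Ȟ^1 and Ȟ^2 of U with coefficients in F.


Ȟ^0(U;F) ≅ Z, Ȟ^1(U;F) ≅ Z, Ȟ^2(U;F) ≅ 0

nonempty overlaps:
  W1={{p2},{p6},{p7},{p1,p2},{p1,p6},{p2,p4},{p2,p6},{p2,p7},{p4,p6},{p4,p7},{p2,p4,p6},{p2,p4,p7}} W2={{p6},{p7},{p1,p6},{p2,p6},{p2,p7},{p4,p6},{p4,p7},{p2,p4,p6},{p2,p4,p7}} W3={{p4},{p1,p4},{p2,p4},{p3,p4},{p4,p6},{p4,p7},{p2,p4,p6},{p2,p4,p7}} W4={{p1},{p3},{p5},{p1,p2},{p1,p3},{p1,p4},{p1,p6},{p3,p4}}
  W12={{p6},{p7},{p1,p6},{p2,p6},{p2,p7},{p4,p6},{p4,p7},{p2,p4,p6},{p2,p4,p7}} W13={{p2,p4},{p4,p6},{p4,p7},{p2,p4,p6},{p2,p4,p7}} W14={{p1,p2},{p1,p6}} W23={{p4,p6},{p4,p7},{p2,p4,p6},{p2,p4,p7}} W24={{p1,p6}} W34={{p1,p4},{p3,p4}}
  W123={{p4,p6},{p4,p7},{p2,p4,p6},{p2,p4,p7}} W124={{p1,p6}}
C dims 4,6,2; δ0: rk 3, SNF 1^3; δ1: rk 2, SNF 1^2
degree 0: 4−3−0 = 1 → Ȟ^0 ≅ Z
degree 1: 6−2−3 = 1 → Ȟ^1 ≅ Z
degree 2: 2−0−2 = 0 → Ȟ^2 ≅ 0


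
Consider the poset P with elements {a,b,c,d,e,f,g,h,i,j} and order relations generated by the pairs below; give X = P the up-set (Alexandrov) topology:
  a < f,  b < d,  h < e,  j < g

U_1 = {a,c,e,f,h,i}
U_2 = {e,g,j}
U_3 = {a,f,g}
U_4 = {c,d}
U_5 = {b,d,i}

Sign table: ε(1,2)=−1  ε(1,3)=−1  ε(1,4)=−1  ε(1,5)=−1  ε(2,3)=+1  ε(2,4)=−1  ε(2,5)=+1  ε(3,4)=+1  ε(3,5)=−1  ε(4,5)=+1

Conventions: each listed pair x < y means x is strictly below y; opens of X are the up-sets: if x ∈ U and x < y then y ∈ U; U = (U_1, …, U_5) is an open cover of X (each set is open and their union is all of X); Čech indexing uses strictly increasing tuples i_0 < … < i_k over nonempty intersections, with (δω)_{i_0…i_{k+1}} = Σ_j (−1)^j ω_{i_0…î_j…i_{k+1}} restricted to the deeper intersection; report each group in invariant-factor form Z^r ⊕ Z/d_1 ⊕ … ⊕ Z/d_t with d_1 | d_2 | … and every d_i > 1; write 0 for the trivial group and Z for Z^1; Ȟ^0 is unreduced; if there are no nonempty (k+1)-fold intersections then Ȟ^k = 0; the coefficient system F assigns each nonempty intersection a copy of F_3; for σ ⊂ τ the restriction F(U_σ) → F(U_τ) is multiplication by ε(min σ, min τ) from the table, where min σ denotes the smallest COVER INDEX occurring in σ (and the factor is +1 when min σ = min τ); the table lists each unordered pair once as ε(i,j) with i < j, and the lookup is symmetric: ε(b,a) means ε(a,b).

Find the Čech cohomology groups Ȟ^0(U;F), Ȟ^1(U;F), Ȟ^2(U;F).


nerve of the cover:
  U12={e} U13={a,f} U14={c} U15={i} U23={g} U45={d}
C dims 5,6; δ0: rk_F3 4
Ȟ^0 = (5 − 4) − 0 = 1, so Ȟ^0 ≅ Z/3
Ȟ^1 = (6 − 0) − 4 = 2, so Ȟ^1 ≅ Z/3 ⊕ Z/3
Ȟ^2 = (0 − 0) − 0 = 0, so Ȟ^2 ≅ 0

Ȟ^0 = Z/3, Ȟ^1 = Z/3 ⊕ Z/3, Ȟ^2 = 0


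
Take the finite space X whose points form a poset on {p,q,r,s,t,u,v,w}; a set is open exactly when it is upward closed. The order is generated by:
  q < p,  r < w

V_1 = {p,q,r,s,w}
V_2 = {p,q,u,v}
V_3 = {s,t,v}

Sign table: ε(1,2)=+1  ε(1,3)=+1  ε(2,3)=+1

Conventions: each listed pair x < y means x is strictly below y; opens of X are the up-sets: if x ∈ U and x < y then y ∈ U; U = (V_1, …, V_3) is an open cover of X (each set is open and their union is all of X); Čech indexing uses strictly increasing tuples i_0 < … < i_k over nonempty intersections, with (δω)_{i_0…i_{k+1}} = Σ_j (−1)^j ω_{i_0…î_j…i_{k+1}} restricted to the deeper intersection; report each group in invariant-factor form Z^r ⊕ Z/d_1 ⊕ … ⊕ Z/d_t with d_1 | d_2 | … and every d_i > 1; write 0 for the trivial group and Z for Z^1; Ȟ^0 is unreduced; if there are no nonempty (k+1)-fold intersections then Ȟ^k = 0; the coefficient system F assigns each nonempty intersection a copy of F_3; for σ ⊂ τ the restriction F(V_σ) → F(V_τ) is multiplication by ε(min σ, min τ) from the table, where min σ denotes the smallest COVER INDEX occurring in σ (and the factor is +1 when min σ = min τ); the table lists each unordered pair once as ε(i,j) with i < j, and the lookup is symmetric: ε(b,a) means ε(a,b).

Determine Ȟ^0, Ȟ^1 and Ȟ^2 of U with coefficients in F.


nerve of the cover:
  V12={p,q} V13={s} V23={v}
C dims 3,3; δ0: rk_F3 2
Ȟ^0 = (3 − 2) − 0 = 1, so Ȟ^0 ≅ Z/3
Ȟ^1 = (3 − 0) − 2 = 1, so Ȟ^1 ≅ Z/3
Ȟ^2 = (0 − 0) − 0 = 0, so Ȟ^2 ≅ 0

Ȟ^0 = Z/3, Ȟ^1 = Z/3 and Ȟ^2 = 0


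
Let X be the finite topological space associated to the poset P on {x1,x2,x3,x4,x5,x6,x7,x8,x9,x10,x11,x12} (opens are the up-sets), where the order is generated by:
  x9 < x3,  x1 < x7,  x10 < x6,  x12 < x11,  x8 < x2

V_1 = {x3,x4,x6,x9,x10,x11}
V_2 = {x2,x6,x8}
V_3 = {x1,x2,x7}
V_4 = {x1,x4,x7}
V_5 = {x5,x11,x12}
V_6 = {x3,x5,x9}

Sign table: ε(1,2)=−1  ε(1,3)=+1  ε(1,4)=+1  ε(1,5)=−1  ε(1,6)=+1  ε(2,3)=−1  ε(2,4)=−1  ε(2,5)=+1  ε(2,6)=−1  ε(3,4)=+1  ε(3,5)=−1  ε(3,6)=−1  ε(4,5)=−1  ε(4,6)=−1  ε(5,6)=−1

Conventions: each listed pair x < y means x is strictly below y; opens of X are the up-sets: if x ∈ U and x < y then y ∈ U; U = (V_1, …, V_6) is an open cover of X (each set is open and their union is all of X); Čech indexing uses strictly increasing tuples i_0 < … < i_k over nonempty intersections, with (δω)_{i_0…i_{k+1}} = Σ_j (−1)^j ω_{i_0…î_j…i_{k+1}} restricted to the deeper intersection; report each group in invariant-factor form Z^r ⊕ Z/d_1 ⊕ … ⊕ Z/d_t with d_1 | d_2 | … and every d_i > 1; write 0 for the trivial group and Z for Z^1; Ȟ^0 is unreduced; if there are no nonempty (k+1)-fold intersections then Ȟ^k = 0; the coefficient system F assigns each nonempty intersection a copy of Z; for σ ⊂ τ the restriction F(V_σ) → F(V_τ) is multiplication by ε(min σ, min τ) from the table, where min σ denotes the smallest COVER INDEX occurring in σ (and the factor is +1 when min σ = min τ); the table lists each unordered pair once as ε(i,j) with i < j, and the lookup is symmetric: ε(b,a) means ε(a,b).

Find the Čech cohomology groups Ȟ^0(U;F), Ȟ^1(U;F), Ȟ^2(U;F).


intersection data:
  V12={x6} V14={x4} V15={x11} V16={x3,x9} V23={x2} V34={x1,x7} V56={x5}
C dims 6,7; δ0: rk 5, SNF 1^5
Ȟ^0 = (6 − 5) − 0 = 1, so Ȟ^0 ≅ Z
Ȟ^1 = (7 − 0) − 5 = 2, so Ȟ^1 ≅ Z^2
Ȟ^2 = (0 − 0) − 0 = 0, so Ȟ^2 ≅ 0

Ȟ^0 ≅ Z, Ȟ^1 ≅ Z^2 and Ȟ^2 ≅ 0


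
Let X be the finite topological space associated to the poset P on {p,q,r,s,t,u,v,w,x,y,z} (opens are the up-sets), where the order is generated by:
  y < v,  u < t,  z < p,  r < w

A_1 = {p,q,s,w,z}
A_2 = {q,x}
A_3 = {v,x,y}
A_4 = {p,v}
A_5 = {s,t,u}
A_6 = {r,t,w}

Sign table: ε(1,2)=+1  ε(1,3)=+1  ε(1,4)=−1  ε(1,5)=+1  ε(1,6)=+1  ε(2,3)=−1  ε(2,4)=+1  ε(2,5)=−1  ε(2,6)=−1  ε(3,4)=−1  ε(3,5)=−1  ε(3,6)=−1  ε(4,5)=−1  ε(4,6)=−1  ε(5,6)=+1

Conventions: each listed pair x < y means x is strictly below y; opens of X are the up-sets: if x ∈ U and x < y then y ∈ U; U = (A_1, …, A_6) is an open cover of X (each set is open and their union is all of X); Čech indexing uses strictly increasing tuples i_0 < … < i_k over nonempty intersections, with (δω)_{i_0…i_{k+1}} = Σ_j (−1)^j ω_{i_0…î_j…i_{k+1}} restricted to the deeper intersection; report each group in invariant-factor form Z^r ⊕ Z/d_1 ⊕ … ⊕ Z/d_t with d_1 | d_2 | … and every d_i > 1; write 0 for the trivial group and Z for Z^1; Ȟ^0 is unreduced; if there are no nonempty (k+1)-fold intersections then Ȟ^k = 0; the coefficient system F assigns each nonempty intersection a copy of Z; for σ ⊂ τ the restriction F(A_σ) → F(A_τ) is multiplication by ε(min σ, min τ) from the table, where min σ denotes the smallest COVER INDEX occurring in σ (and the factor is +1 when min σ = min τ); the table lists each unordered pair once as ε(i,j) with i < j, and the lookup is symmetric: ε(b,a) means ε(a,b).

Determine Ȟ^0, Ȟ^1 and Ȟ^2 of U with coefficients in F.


Ȟ^0 = 0, Ȟ^1 = Z ⊕ Z/2 and Ȟ^2 = 0

nerve simplices:
  A12={q} A14={p} A15={s} A16={w} A23={x} A34={v} A56={t}
C dims 6,7; δ0: rk 6, SNF 1^5·2
degree 0: 6−6−0 = 0 → Ȟ^0 ≅ 0
degree 1: 7−0−6 = 1 plus torsion [2] → Ȟ^1 ≅ Z ⊕ Z/2
degree 2: 0−0−0 = 0 → Ȟ^2 ≅ 0


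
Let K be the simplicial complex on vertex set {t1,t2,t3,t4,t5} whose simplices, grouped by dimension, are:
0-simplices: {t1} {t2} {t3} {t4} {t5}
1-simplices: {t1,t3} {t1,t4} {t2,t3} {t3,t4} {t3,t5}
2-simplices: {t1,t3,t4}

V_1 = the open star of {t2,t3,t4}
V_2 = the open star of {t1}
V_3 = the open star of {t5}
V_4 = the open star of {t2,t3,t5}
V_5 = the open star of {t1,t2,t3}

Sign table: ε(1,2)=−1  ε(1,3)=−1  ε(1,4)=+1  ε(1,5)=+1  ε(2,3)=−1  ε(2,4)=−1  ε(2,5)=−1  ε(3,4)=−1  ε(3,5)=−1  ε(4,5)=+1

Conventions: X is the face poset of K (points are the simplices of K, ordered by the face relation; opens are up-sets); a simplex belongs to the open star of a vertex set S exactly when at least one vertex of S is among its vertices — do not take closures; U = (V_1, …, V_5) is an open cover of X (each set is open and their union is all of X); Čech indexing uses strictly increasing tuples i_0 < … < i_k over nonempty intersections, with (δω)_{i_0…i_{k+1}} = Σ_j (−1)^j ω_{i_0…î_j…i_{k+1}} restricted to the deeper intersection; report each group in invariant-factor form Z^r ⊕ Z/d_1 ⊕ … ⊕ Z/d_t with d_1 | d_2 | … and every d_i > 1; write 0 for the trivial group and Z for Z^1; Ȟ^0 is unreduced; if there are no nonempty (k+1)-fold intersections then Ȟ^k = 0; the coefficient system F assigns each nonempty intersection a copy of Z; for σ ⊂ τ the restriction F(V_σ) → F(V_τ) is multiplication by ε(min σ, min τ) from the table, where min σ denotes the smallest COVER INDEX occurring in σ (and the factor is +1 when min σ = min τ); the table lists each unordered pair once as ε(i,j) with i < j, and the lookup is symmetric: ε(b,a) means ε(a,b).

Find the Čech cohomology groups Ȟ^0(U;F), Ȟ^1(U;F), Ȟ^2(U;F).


intersection data:
  V1={{t2},{t3},{t4},{t1,t3},{t1,t4},{t2,t3},{t3,t4},{t3,t5},{t1,t3,t4}} V2={{t1},{t1,t3},{t1,t4},{t1,t3,t4}} V3={{t5},{t3,t5}} V4={{t2},{t3},{t5},{t1,t3},{t2,t3},{t3,t4},{t3,t5},{t1,t3,t4}} V5={{t1},{t2},{t3},{t1,t3},{t1,t4},{t2,t3},{t3,t4},{t3,t5},{t1,t3,t4}}
  V12={{t1,t3},{t1,t4},{t1,t3,t4}} V13={{t3,t5}} V14={{t2},{t3},{t1,t3},{t2,t3},{t3,t4},{t3,t5},{t1,t3,t4}} V15={{t2},{t3},{t1,t3},{t1,t4},{t2,t3},{t3,t4},{t3,t5},{t1,t3,t4}} V24={{t1,t3},{t1,t3,t4}} V25={{t1},{t1,t3},{t1,t4},{t1,t3,t4}} V34={{t5},{t3,t5}} V35={{t3,t5}} V45={{t2},{t3},{t1,t3},{t2,t3},{t3,t4},{t3,t5},{t1,t3,t4}}
  V124={{t1,t3},{t1,t3,t4}} V125={{t1,t3},{t1,t4},{t1,t3,t4}} V134={{t3,t5}} V135={{t3,t5}} V145={{t2},{t3},{t1,t3},{t2,t3},{t3,t4},{t3,t5},{t1,t3,t4}} V245={{t1,t3},{t1,t3,t4}} V345={{t3,t5}}
  V1245={{t1,t3},{t1,t3,t4}} V1345={{t3,t5}}
C dims 5,9,7,2; δ0: rk 4, SNF 1^4; δ1: rk 5, SNF 1^5; δ2: rk 2, SNF 1^2
Ȟ^0 = (5 − 4) − 0 = 1, so Ȟ^0 ≅ Z
Ȟ^1 = (9 − 5) − 4 = 0, so Ȟ^1 ≅ 0
Ȟ^2 = (7 − 2) − 5 = 0, so Ȟ^2 ≅ 0

Ȟ^0(U;F) ≅ Z, Ȟ^1(U;F) ≅ 0 and Ȟ^2(U;F) ≅ 0


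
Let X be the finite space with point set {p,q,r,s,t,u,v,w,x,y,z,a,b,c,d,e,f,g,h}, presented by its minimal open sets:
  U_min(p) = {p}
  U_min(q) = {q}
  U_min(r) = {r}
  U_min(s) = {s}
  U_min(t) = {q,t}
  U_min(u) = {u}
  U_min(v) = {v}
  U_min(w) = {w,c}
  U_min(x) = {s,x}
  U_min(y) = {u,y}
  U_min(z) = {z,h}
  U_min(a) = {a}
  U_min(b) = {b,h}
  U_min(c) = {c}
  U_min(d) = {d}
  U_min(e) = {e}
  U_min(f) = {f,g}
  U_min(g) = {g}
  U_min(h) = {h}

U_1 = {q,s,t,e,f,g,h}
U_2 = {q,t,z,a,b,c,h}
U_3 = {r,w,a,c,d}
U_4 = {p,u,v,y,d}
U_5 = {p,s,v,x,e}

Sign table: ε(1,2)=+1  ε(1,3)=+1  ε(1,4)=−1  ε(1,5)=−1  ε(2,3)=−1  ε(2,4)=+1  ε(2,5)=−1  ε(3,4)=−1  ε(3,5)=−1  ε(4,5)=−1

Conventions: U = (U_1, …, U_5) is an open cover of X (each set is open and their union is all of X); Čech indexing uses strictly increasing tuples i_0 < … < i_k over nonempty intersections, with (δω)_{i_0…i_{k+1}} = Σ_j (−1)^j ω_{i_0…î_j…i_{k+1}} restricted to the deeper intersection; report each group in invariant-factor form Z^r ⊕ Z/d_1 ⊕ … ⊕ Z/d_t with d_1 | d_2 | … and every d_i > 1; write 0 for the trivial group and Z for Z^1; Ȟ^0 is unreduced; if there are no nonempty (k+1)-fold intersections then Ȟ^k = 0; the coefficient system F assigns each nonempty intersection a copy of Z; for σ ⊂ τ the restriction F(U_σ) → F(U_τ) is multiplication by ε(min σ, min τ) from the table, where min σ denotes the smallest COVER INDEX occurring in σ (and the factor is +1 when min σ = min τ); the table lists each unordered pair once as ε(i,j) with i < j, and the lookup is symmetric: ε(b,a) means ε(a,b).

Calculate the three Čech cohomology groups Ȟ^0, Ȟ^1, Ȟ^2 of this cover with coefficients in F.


cover nerve:
  U12={q,t,h} U15={s,e} U23={a,c} U34={d} U45={p,v}
C dims 5,5; δ0: rk 4, SNF 1^4
Ȟ^0: (5−4)−0=1 ⇒ Z
Ȟ^1: (5−0)−4=1 ⇒ Z
Ȟ^2: (0−0)−0=0 ⇒ 0

Ȟ^0(U;F) ≅ Z; Ȟ^1(U;F) ≅ Z; Ȟ^2(U;F) ≅ 0


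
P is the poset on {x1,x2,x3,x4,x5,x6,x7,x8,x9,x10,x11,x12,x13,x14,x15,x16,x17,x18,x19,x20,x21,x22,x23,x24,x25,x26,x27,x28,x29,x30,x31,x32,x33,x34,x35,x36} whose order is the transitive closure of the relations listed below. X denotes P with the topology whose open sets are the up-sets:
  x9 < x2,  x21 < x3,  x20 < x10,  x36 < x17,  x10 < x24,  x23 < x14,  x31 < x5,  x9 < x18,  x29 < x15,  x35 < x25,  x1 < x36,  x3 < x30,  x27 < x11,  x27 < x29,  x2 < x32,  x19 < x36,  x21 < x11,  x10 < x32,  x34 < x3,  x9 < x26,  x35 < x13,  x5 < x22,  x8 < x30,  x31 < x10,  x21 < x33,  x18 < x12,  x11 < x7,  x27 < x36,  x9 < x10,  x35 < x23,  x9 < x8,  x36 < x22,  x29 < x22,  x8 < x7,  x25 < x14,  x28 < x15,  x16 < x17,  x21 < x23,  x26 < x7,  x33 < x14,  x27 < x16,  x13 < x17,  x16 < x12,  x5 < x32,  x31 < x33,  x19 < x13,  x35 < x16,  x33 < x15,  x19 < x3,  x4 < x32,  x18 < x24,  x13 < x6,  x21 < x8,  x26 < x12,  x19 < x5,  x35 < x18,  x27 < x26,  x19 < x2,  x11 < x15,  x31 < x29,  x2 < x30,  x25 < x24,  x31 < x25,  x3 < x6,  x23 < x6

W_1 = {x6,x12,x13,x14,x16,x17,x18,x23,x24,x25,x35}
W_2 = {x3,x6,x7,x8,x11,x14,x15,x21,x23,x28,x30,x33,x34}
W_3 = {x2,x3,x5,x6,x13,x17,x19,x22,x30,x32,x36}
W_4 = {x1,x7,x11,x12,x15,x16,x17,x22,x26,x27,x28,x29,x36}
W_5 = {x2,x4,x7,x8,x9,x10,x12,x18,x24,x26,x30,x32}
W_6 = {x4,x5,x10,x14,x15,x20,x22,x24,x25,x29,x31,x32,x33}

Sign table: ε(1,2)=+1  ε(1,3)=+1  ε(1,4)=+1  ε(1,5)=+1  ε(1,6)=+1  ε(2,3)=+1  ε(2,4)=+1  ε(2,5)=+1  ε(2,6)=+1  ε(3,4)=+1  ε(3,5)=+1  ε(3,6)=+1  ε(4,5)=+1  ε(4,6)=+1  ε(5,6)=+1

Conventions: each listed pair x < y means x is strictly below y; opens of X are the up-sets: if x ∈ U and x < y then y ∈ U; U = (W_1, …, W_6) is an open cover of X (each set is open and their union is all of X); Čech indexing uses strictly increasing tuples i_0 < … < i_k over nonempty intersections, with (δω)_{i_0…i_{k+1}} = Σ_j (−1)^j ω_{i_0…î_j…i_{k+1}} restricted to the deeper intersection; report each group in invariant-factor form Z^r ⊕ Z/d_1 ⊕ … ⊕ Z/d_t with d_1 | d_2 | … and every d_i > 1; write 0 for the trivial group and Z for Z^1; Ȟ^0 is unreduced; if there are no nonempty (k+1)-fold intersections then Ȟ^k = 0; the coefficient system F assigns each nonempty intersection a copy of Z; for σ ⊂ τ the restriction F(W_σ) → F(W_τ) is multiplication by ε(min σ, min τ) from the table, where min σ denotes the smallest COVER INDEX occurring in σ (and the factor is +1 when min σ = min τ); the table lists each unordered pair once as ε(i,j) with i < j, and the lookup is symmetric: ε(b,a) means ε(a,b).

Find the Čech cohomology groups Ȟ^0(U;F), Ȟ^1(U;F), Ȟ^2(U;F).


Ȟ^0(U;F) ≅ Z, Ȟ^1(U;F) ≅ 0 and Ȟ^2(U;F) ≅ Z/2

nonempty intersections:
  W12={x6,x14,x23} W13={x6,x13,x17} W14={x12,x16,x17} W15={x12,x18,x24} W16={x14,x24,x25} W23={x3,x6,x30} W24={x7,x11,x15,x28} W25={x7,x8,x30} W26={x14,x15,x33} W34={x17,x22,x36} W35={x2,x30,x32} W36={x5,x22,x32} W45={x7,x12,x26} W46={x15,x22,x29} W56={x4,x10,x24,x32}
  W123={x6} W126={x14} W134={x17} W145={x12} W156={x24} W235={x30} W245={x7} W246={x15} W346={x22} W356={x32}
C dims 6,15,10; δ0: rk 5, SNF 1^5; δ1: rk 10, SNF 1^9·2
Ȟ^0: (6−5)−0=1 ⇒ Z
Ȟ^1: (15−10)−5=0 ⇒ 0
Ȟ^2: (10−0)−10=0 plus torsion [2] ⇒ Z/2
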